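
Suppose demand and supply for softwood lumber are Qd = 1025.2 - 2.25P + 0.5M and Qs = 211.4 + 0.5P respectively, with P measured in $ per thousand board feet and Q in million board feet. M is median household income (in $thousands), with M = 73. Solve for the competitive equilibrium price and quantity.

P* = 309.2, Q* = 366

With M = 73, demand is Qd = 1061.7 - 2.25P.
At equilibrium Qd = Qs, so 1061.7 - 2.25P = 211.4 + 0.5P; collecting terms, 850.3 = 2.75P and P* = 309.2.
Substitute back: Q* = 1061.7 - 2.25(309.2) = 366.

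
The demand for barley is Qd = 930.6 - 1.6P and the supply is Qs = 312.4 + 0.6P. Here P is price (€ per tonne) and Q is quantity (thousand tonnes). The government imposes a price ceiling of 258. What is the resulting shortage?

With P fixed at 258, quantity demanded is 517.8 and quantity supplied is 467.2.
Shortage = Qd - Qs = 517.8 - 467.2 = 50.6.

Shortage = 50.6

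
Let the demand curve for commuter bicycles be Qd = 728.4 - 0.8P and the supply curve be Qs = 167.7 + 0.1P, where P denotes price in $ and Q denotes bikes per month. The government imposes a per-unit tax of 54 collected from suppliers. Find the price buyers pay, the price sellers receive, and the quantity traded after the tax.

With a tax of 54 on suppliers, they supply based on the net price P_s = P_b - 54, so Qs = 162.3 + 0.1P_b.
Set Qd = Qs: 728.4 - 0.8P_b = 162.3 + 0.1P_b, so 566.1 = 0.9P_b and P_b = 629.
Then P_s = 629 - 54 = 575 and Q = 728.4 - 0.8(629) = 225.2.

P_b = 629, P_s = 575, Q = 225.2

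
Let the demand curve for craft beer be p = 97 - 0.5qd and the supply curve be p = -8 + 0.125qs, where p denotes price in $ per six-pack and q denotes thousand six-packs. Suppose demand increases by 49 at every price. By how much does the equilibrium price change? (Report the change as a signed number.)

Δp = 4.9

Inverting to quantity form: qd = 194 - 2p and qs = 64 + 8p.
The market clears where 194 - 2p = 64 + 8p. Rearranging, 10p = 130, hence p* = 13.
From the demand curve, q* = 194 - 2(13) = 168.
After the shift, demand is qd = 243 - 2p.
Re-solving, 10p = 179 gives p = 17.9 and q = 207.2.
Δp = 17.9 - 13 = 4.9.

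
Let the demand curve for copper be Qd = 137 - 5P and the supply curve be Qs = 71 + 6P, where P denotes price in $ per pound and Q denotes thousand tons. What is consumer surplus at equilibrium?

At equilibrium Qd = Qs, so 137 - 5P = 71 + 6P; collecting terms, 66 = 11P and P* = 6.
Plugging P* into demand: Q* = 137 - 5(6) = 107.
Demand choke price (Qd = 0): P = 137/5 = 27.4. Consumer surplus = ½ × (27.4 - 6) × 107 = 1144.9.

Consumer surplus = 1144.9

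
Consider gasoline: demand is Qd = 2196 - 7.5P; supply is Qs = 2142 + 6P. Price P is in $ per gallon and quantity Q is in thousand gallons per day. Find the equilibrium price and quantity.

Equating demand and supply, 2196 - 7.5P = 2142 + 6P gives 13.5P = 54, so P* = 4.
Substitute back: Q* = 2196 - 7.5(4) = 2166.

P* = 4, Q* = 2166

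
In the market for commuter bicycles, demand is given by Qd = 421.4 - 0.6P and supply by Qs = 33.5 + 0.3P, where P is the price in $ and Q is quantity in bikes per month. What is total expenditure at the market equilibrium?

Set Qd = Qs: 421.4 - 0.6P = 33.5 + 0.3P, so 387.9 = 0.9P and P* = 431.
From the demand curve, Q* = 421.4 - 0.6(431) = 162.8.
Total expenditure = P* × Q* = 431 × 162.8 = 70166.8.

Total expenditure = 70166.8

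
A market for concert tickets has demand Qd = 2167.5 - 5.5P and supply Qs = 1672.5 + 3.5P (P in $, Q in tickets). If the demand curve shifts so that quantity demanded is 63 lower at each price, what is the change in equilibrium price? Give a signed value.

ΔP = -7

Equating demand and supply, 2167.5 - 5.5P = 1672.5 + 3.5P gives 9P = 495, so P* = 55.
From the demand curve, Q* = 2167.5 - 5.5(55) = 1865.
After the shift, demand is Qd = 2104.5 - 5.5P.
New equilibrium: 432 = 9P, so P = 48 and Q = 1840.5.
ΔP = 48 - 55 = -7.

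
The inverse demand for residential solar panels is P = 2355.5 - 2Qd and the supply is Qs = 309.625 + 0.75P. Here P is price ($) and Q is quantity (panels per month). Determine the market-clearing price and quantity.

P* = 694.5, Q* = 830.5

Inverting to quantity form: Qd = 1177.75 - 0.5P.
The market clears where 1177.75 - 0.5P = 309.625 + 0.75P. Rearranging, 1.25P = 868.125, hence P* = 694.5.
Substitute back: Q* = 1177.75 - 0.5(694.5) = 830.5.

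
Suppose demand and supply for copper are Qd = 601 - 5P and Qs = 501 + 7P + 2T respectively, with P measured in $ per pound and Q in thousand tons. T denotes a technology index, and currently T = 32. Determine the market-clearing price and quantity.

P* = 3, Q* = 586

With T = 32, supply is Qs = 565 + 7P.
Set Qd = Qs: 601 - 5P = 565 + 7P, so 36 = 12P and P* = 3.
Then Q* = 601 - 5(3) = 586.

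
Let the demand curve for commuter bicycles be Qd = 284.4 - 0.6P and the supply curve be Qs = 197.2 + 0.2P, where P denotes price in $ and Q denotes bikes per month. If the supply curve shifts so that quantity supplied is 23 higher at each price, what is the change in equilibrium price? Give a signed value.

At equilibrium Qd = Qs, so 284.4 - 0.6P = 197.2 + 0.2P; collecting terms, 87.2 = 0.8P and P* = 109.
Then Q* = 284.4 - 0.6(109) = 219.
After the shift, supply is Qs = 220.2 + 0.2P.
Re-solving, 0.8P = 64.2 gives P = 80.25 and Q = 236.25.
ΔP = 80.25 - 109 = -28.75.

ΔP = -28.75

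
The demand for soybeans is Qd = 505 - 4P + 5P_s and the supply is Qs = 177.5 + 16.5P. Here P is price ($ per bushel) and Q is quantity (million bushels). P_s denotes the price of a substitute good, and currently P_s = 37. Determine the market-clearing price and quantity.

P* = 25, Q* = 590

With P_s = 37, demand is Qd = 690 - 4P.
At equilibrium Qd = Qs, so 690 - 4P = 177.5 + 16.5P; collecting terms, 512.5 = 20.5P and P* = 25.
From the demand curve, Q* = 690 - 4(25) = 590.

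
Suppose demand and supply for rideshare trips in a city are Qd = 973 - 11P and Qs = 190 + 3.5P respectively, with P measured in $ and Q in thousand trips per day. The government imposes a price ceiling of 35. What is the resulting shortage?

At P = 35: Qd = 588 and Qs = 312.5.
Shortage = Qd - Qs = 588 - 312.5 = 275.5.

Shortage = 275.5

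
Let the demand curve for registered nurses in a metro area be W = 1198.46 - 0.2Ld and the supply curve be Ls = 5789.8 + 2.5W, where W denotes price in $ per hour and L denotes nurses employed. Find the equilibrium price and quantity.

W* = 27, L* = 5857.3

In direct form, Ld = 5992.3 - 5W.
The market clears where 5992.3 - 5W = 5789.8 + 2.5W. Rearranging, 7.5W = 202.5, hence W* = 27.
Substitute back: L* = 5992.3 - 5(27) = 5857.3.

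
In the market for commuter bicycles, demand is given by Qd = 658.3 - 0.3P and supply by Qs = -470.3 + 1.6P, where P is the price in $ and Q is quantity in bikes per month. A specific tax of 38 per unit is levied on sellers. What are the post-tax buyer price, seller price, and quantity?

The tax drives a wedge P_b - P_s = 38. Substituting P_s = P_b - 38 into supply: Qs = -531.1 + 1.6P_b.
Set Qd = Qs: 658.3 - 0.3P_b = -531.1 + 1.6P_b, so 1189.4 = 1.9P_b and P_b = 626.
Then P_s = 626 - 38 = 588 and Q = 658.3 - 0.3(626) = 470.5.

P_b = 626, P_s = 588, Q = 470.5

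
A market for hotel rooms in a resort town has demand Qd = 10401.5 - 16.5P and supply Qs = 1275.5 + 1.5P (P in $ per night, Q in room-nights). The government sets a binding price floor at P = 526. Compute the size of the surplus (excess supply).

Surplus = 342

With P fixed at 526, quantity demanded is 1722.5 and quantity supplied is 2064.5.
Surplus = Qs - Qd = 2064.5 - 1722.5 = 342.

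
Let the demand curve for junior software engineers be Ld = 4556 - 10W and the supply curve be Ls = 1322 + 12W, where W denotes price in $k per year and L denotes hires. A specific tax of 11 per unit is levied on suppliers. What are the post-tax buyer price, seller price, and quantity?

With a tax of 11 on suppliers, they supply based on the net price W_s = W_b - 11, so Ls = 1190 + 12W_b.
Market clearing requires 4556 - 10W_b = 1190 + 12W_b; hence 3366 = 22W_b and W_b = 153.
So W_s = 142 and the quantity traded is L = 4556 - 10(153) = 3026.

W_b = 153, W_s = 142, L = 3026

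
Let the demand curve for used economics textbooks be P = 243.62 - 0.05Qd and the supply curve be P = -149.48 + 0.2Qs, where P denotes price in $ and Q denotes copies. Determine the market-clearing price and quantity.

P* = 165, Q* = 1572.4

In direct form, Qd = 4872.4 - 20P and Qs = 747.4 + 5P.
Set Qd = Qs: 4872.4 - 20P = 747.4 + 5P, so 4125 = 25P and P* = 165.
Then Q* = 4872.4 - 20(165) = 1572.4.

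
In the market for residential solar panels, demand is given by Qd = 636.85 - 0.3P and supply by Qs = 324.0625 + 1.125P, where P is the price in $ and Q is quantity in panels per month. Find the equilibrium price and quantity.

P* = 219.5, Q* = 571

The market clears where 636.85 - 0.3P = 324.0625 + 1.125P. Rearranging, 1.425P = 312.7875, hence P* = 219.5.
Then Q* = 636.85 - 0.3(219.5) = 571.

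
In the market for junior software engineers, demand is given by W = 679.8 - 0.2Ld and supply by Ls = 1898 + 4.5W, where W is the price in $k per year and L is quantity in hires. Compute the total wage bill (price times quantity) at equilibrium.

The total wage bill = 412222

Rewriting in direct form: Ld = 3399 - 5W.
Equating demand and supply, 3399 - 5W = 1898 + 4.5W gives 9.5W = 1501, so W* = 158.
Then L* = 3399 - 5(158) = 2609.
The total wage bill = W* × L* = 158 × 2609 = 412222.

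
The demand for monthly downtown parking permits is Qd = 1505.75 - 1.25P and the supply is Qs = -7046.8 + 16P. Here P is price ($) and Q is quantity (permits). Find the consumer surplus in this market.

Consumer surplus = 313998.4

Equating demand and supply, 1505.75 - 1.25P = -7046.8 + 16P gives 17.25P = 8552.55, so P* = 495.8.
Substitute back: Q* = 1505.75 - 1.25(495.8) = 886.
Demand choke price (Qd = 0): P = 1505.75/1.25 = 1204.6. Consumer surplus = ½ × (1204.6 - 495.8) × 886 = 313998.4.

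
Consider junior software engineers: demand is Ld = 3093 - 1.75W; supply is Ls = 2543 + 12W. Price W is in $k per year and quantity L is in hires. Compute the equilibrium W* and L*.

W* = 40, L* = 3023

The market clears where 3093 - 1.75W = 2543 + 12W. Rearranging, 13.75W = 550, hence W* = 40.
From the demand curve, L* = 3093 - 1.75(40) = 3023.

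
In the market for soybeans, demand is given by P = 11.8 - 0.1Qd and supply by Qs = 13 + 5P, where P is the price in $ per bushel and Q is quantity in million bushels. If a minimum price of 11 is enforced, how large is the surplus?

In direct form, Qd = 118 - 10P.
At P = 11: Qd = 8 and Qs = 68.
Surplus = Qs - Qd = 68 - 8 = 60.

Surplus = 60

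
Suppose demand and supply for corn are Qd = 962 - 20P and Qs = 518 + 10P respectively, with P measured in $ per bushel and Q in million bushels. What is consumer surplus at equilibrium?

Consumer surplus = 11088.9

At equilibrium Qd = Qs, so 962 - 20P = 518 + 10P; collecting terms, 444 = 30P and P* = 14.8.
From the demand curve, Q* = 962 - 20(14.8) = 666.
Demand choke price (Qd = 0): P = 962/20 = 48.1. Consumer surplus = ½ × (48.1 - 14.8) × 666 = 11088.9.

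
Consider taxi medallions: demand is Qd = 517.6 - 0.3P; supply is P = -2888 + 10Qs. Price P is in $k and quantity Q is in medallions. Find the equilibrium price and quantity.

Rewriting in direct form: Qs = 288.8 + 0.1P.
At equilibrium Qd = Qs, so 517.6 - 0.3P = 288.8 + 0.1P; collecting terms, 228.8 = 0.4P and P* = 572.
Substitute back: Q* = 517.6 - 0.3(572) = 346.

P* = 572, Q* = 346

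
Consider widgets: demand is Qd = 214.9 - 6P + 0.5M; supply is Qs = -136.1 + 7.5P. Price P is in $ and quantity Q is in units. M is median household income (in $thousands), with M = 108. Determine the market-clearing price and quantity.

With M = 108, demand is Qd = 268.9 - 6P.
Equating demand and supply, 268.9 - 6P = -136.1 + 7.5P gives 13.5P = 405, so P* = 30.
From the demand curve, Q* = 268.9 - 6(30) = 88.9.

P* = 30, Q* = 88.9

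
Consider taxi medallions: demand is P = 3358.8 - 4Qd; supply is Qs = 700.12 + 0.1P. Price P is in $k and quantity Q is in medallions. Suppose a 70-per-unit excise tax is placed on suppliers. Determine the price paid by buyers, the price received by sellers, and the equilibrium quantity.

In direct form, Qd = 839.7 - 0.25P.
Suppliers keep P_s = P_b - 70 per unit, so supply in terms of the buyer price is Qs = 693.12 + 0.1P_b.
Equate demand and the shifted supply: 839.7 - 0.25P_b = 693.12 + 0.1P_b, giving 0.35P_b = 146.58, so P_b = 418.8.
Then P_s = 418.8 - 70 = 348.8 and Q = 839.7 - 0.25(418.8) = 735.

P_b = 418.8, P_s = 348.8, Q = 735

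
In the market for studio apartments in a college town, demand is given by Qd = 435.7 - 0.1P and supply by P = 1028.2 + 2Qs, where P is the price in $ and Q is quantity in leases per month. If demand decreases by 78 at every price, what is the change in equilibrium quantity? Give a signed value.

In direct form, Qs = -514.1 + 0.5P.
The market clears where 435.7 - 0.1P = -514.1 + 0.5P. Rearranging, 0.6P = 949.8, hence P* = 1583.
From the demand curve, Q* = 435.7 - 0.1(1583) = 277.4.
After the shift, demand is Qd = 357.7 - 0.1P.
New equilibrium: 871.8 = 0.6P, so P = 1453 and Q = 212.4.
ΔQ = 212.4 - 277.4 = -65.

ΔQ = -65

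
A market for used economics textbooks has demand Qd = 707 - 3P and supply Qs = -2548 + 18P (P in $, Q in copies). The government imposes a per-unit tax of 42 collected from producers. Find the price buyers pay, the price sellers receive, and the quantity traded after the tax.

P_b = 191, P_s = 149, Q = 134

With a tax of 42 on producers, they supply based on the net price P_s = P_b - 42, so Qs = -3304 + 18P_b.
Set Qd = Qs: 707 - 3P_b = -3304 + 18P_b, so 4011 = 21P_b and P_b = 191.
Then P_s = 191 - 42 = 149 and Q = 707 - 3(191) = 134.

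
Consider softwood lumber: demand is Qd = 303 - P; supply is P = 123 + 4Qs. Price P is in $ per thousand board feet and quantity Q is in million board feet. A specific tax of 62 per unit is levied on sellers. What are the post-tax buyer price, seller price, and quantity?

In direct form, Qs = -30.75 + 0.25P.
Sellers keep P_s = P_b - 62 per unit, so supply in terms of the buyer price is Qs = -46.25 + 0.25P_b.
Set Qd = Qs: 303 - P_b = -46.25 + 0.25P_b, so 349.25 = 1.25P_b and P_b = 279.4.
So P_s = 217.4 and the quantity traded is Q = 303 - 279.4 = 23.6.

P_b = 279.4, P_s = 217.4, Q = 23.6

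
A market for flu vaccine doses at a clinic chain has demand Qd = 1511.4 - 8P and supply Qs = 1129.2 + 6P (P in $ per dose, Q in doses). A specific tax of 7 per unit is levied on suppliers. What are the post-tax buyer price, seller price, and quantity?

P_b = 30.3, P_s = 23.3, Q = 1269

With a tax of 7 on suppliers, they supply based on the net price P_s = P_b - 7, so Qs = 1087.2 + 6P_b.
Equate demand and the shifted supply: 1511.4 - 8P_b = 1087.2 + 6P_b, giving 14P_b = 424.2, so P_b = 30.3.
So P_s = 23.3 and the quantity traded is Q = 1511.4 - 8(30.3) = 1269.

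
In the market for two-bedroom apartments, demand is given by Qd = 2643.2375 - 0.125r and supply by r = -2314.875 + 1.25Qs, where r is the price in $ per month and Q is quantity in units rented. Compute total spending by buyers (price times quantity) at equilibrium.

Solving each curve for Q: Qs = 1851.9 + 0.8r.
At equilibrium Qd = Qs, so 2643.2375 - 0.125r = 1851.9 + 0.8r; collecting terms, 791.3375 = 0.925r and r* = 855.5.
From the demand curve, Q* = 2643.2375 - 0.125(855.5) = 2536.3.
Total spending by buyers = r* × Q* = 855.5 × 2536.3 = 2169804.65.

Total spending by buyers = 2169804.65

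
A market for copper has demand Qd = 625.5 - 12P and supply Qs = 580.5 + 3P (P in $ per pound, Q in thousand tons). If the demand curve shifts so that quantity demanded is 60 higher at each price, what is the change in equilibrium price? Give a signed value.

At equilibrium Qd = Qs, so 625.5 - 12P = 580.5 + 3P; collecting terms, 45 = 15P and P* = 3.
Plugging P* into demand: Q* = 625.5 - 12(3) = 589.5.
After the shift, demand is Qd = 685.5 - 12P.
Re-solving, 15P = 105 gives P = 7 and Q = 601.5.
ΔP = 7 - 3 = 4.

ΔP = 4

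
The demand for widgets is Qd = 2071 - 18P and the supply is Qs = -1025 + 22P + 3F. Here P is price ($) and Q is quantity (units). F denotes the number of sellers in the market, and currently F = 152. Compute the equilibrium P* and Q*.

With F = 152, supply is Qs = -569 + 22P.
The market clears where 2071 - 18P = -569 + 22P. Rearranging, 40P = 2640, hence P* = 66.
Substitute back: Q* = 2071 - 18(66) = 883.

P* = 66, Q* = 883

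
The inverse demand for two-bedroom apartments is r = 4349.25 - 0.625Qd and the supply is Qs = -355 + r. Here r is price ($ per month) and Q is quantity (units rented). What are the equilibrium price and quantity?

Solving each curve for Q: Qd = 6958.8 - 1.6r.
Set Qd = Qs: 6958.8 - 1.6r = -355 + r, so 7313.8 = 2.6r and r* = 2813.
Substitute back: Q* = 6958.8 - 1.6(2813) = 2458.

r* = 2813, Q* = 2458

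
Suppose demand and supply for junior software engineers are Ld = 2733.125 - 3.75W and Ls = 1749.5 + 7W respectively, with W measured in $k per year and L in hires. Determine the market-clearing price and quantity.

W* = 91.5, L* = 2390

Set Ld = Ls: 2733.125 - 3.75W = 1749.5 + 7W, so 983.625 = 10.75W and W* = 91.5.
Plugging W* into demand: L* = 2733.125 - 3.75(91.5) = 2390.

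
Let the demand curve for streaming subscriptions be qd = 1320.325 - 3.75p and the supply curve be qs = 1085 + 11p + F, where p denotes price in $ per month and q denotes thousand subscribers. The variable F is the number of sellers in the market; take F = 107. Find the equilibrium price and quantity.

With F = 107, supply is qs = 1192 + 11p.
The market clears where 1320.325 - 3.75p = 1192 + 11p. Rearranging, 14.75p = 128.325, hence p* = 8.7.
Then q* = 1320.325 - 3.75(8.7) = 1287.7.

p* = 8.7, q* = 1287.7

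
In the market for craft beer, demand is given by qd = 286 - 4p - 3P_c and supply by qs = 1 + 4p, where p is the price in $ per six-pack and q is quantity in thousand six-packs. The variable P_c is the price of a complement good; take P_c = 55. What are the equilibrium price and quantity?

p* = 15, q* = 61

With P_c = 55, demand is qd = 121 - 4p.
Set qd = qs: 121 - 4p = 1 + 4p, so 120 = 8p and p* = 15.
From the demand curve, q* = 121 - 4(15) = 61.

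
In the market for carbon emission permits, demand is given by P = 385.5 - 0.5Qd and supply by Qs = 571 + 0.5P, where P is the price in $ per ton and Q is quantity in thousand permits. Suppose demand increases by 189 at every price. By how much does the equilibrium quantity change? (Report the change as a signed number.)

ΔQ = 37.8

Rewriting in direct form: Qd = 771 - 2P.
At equilibrium Qd = Qs, so 771 - 2P = 571 + 0.5P; collecting terms, 200 = 2.5P and P* = 80.
Then Q* = 771 - 2(80) = 611.
After the shift, demand is Qd = 960 - 2P.
The new intersection has 389 = 2.5P, i.e. P = 155.6, Q = 648.8.
ΔQ = 648.8 - 611 = 37.8.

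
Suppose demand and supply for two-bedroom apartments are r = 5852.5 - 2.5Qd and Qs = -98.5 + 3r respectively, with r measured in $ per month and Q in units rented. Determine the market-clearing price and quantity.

r* = 717.5, Q* = 2054

Solving each curve for Q: Qd = 2341 - 0.4r.
Equating demand and supply, 2341 - 0.4r = -98.5 + 3r gives 3.4r = 2439.5, so r* = 717.5.
Then Q* = 2341 - 0.4(717.5) = 2054.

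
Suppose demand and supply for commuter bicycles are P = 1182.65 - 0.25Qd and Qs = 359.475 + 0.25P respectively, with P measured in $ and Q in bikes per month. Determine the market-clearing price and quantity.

P* = 1028.5, Q* = 616.6

Solving each curve for Q: Qd = 4730.6 - 4P.
At equilibrium Qd = Qs, so 4730.6 - 4P = 359.475 + 0.25P; collecting terms, 4371.125 = 4.25P and P* = 1028.5.
Substitute back: Q* = 4730.6 - 4(1028.5) = 616.6.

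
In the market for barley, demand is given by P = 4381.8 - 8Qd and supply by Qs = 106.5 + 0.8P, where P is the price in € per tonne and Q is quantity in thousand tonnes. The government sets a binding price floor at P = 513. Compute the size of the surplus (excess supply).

Surplus = 33.3

Inverting to quantity form: Qd = 547.725 - 0.125P.
With P fixed at 513, quantity demanded is 483.6 and quantity supplied is 516.9.
Surplus = Qs - Qd = 516.9 - 483.6 = 33.3.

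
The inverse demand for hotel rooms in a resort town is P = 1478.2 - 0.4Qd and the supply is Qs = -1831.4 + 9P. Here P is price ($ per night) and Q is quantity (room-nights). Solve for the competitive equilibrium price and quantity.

P* = 480.6, Q* = 2494

In direct form, Qd = 3695.5 - 2.5P.
Equating demand and supply, 3695.5 - 2.5P = -1831.4 + 9P gives 11.5P = 5526.9, so P* = 480.6.
Substitute back: Q* = 3695.5 - 2.5(480.6) = 2494.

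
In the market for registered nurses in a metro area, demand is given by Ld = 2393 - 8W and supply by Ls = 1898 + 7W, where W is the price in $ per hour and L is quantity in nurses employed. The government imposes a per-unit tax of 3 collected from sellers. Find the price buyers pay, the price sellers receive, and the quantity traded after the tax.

Sellers keep W_s = W_b - 3 per unit, so supply in terms of the buyer price is Ls = 1877 + 7W_b.
Equate demand and the shifted supply: 2393 - 8W_b = 1877 + 7W_b, giving 15W_b = 516, so W_b = 34.4.
Then W_s = 34.4 - 3 = 31.4 and L = 2393 - 8(34.4) = 2117.8.

W_b = 34.4, W_s = 31.4, L = 2117.8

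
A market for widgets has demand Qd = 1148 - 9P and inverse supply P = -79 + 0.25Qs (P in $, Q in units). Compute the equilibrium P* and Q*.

Inverting to quantity form: Qs = 316 + 4P.
Equating demand and supply, 1148 - 9P = 316 + 4P gives 13P = 832, so P* = 64.
From the demand curve, Q* = 1148 - 9(64) = 572.

P* = 64, Q* = 572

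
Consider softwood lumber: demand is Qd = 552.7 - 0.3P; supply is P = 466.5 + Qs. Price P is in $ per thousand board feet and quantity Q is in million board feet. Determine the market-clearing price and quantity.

In direct form, Qs = -466.5 + P.
At equilibrium Qd = Qs, so 552.7 - 0.3P = -466.5 + P; collecting terms, 1019.2 = 1.3P and P* = 784.
From the demand curve, Q* = 552.7 - 0.3(784) = 317.5.

P* = 784, Q* = 317.5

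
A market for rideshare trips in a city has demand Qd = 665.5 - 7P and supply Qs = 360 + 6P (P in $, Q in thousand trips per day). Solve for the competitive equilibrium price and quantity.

At equilibrium Qd = Qs, so 665.5 - 7P = 360 + 6P; collecting terms, 305.5 = 13P and P* = 23.5.
Plugging P* into demand: Q* = 665.5 - 7(23.5) = 501.

P* = 23.5, Q* = 501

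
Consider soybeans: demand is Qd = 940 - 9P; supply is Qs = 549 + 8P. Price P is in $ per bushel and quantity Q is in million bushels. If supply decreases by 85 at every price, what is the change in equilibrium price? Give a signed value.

The market clears where 940 - 9P = 549 + 8P. Rearranging, 17P = 391, hence P* = 23.
Then Q* = 940 - 9(23) = 733.
After the shift, supply is Qs = 464 + 8P.
Re-solving, 17P = 476 gives P = 28 and Q = 688.
ΔP = 28 - 23 = 5.

ΔP = 5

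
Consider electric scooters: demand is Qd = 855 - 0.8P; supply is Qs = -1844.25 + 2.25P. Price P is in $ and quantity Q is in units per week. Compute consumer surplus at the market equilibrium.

Consumer surplus = 13505.625

Equating demand and supply, 855 - 0.8P = -1844.25 + 2.25P gives 3.05P = 2699.25, so P* = 885.
From the demand curve, Q* = 855 - 0.8(885) = 147.
Demand choke price (Qd = 0): P = 855/0.8 = 1068.75. Consumer surplus = ½ × (1068.75 - 885) × 147 = 13505.625.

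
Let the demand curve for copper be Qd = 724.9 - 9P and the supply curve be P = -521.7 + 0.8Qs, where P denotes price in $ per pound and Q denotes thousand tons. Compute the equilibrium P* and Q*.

Inverting to quantity form: Qs = 652.125 + 1.25P.
At equilibrium Qd = Qs, so 724.9 - 9P = 652.125 + 1.25P; collecting terms, 72.775 = 10.25P and P* = 7.1.
Substitute back: Q* = 724.9 - 9(7.1) = 661.

P* = 7.1, Q* = 661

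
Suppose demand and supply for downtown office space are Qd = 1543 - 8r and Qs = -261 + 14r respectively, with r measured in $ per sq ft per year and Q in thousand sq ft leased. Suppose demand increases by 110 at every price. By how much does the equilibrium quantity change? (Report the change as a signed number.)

Equating demand and supply, 1543 - 8r = -261 + 14r gives 22r = 1804, so r* = 82.
From the demand curve, Q* = 1543 - 8(82) = 887.
After the shift, demand is Qd = 1653 - 8r.
New equilibrium: 1914 = 22r, so r = 87 and Q = 957.
ΔQ = 957 - 887 = 70.

ΔQ = 70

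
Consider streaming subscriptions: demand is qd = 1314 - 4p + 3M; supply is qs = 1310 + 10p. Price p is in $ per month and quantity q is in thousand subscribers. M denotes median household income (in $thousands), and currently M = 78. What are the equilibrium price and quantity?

With M = 78, demand is qd = 1548 - 4p.
The market clears where 1548 - 4p = 1310 + 10p. Rearranging, 14p = 238, hence p* = 17.
From the demand curve, q* = 1548 - 4(17) = 1480.

p* = 17, q* = 1480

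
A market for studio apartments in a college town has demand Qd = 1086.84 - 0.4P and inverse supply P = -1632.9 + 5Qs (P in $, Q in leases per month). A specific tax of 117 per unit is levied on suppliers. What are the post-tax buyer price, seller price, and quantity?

P_b = 1306.1, P_s = 1189.1, Q = 564.4

In direct form, Qs = 326.58 + 0.2P.
With a tax of 117 on suppliers, they supply based on the net price P_s = P_b - 117, so Qs = 303.18 + 0.2P_b.
Market clearing requires 1086.84 - 0.4P_b = 303.18 + 0.2P_b; hence 783.66 = 0.6P_b and P_b = 1306.1.
So P_s = 1189.1 and the quantity traded is Q = 1086.84 - 0.4(1306.1) = 564.4.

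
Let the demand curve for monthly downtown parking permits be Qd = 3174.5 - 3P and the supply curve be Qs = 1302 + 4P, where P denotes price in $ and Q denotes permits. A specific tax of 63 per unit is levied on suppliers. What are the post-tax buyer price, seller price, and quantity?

P_b = 303.5, P_s = 240.5, Q = 2264

The tax drives a wedge P_b - P_s = 63. Substituting P_s = P_b - 63 into supply: Qs = 1050 + 4P_b.
Equate demand and the shifted supply: 3174.5 - 3P_b = 1050 + 4P_b, giving 7P_b = 2124.5, so P_b = 303.5.
So P_s = 240.5 and the quantity traded is Q = 3174.5 - 3(303.5) = 2264.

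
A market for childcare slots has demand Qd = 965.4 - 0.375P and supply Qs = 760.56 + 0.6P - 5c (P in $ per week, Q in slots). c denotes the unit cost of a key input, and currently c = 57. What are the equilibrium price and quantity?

P* = 502.4, Q* = 777

With c = 57, supply is Qs = 475.56 + 0.6P.
The market clears where 965.4 - 0.375P = 475.56 + 0.6P. Rearranging, 0.975P = 489.84, hence P* = 502.4.
Substitute back: Q* = 965.4 - 0.375(502.4) = 777.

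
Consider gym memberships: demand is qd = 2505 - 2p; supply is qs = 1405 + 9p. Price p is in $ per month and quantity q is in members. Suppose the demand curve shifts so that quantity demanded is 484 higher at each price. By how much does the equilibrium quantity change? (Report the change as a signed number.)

Δq = 396

Set qd = qs: 2505 - 2p = 1405 + 9p, so 1100 = 11p and p* = 100.
Substitute back: q* = 2505 - 2(100) = 2305.
After the shift, demand is qd = 2989 - 2p.
New equilibrium: 1584 = 11p, so p = 144 and q = 2701.
Δq = 2701 - 2305 = 396.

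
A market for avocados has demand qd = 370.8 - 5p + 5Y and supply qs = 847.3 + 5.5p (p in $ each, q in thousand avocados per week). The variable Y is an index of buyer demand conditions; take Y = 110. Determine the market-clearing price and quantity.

p* = 7, q* = 885.8

With Y = 110, demand is qd = 920.8 - 5p.
At equilibrium qd = qs, so 920.8 - 5p = 847.3 + 5.5p; collecting terms, 73.5 = 10.5p and p* = 7.
Then q* = 920.8 - 5(7) = 885.8.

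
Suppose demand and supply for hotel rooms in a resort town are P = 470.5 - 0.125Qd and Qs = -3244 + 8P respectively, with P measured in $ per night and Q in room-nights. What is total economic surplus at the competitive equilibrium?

Total surplus = 8450

In direct form, Qd = 3764 - 8P.
The market clears where 3764 - 8P = -3244 + 8P. Rearranging, 16P = 7008, hence P* = 438.
From the demand curve, Q* = 3764 - 8(438) = 260.
Demand choke price = 470.5; supply choke price = 405.5. CS = ½(470.5 - 438)(260) = 4225; PS = ½(438 - 405.5)(260) = 4225. Total surplus = 8450.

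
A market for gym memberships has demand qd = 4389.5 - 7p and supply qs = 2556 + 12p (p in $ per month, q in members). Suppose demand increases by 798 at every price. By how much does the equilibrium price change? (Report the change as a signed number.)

Δp = 42

At equilibrium qd = qs, so 4389.5 - 7p = 2556 + 12p; collecting terms, 1833.5 = 19p and p* = 96.5.
Substitute back: q* = 4389.5 - 7(96.5) = 3714.
After the shift, demand is qd = 5187.5 - 7p.
The new intersection has 2631.5 = 19p, i.e. p = 138.5, q = 4218.
Δp = 138.5 - 96.5 = 42.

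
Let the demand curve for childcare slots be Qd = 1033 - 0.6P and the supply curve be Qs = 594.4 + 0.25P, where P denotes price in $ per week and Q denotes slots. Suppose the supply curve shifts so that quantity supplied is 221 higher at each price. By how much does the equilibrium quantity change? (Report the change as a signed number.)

At equilibrium Qd = Qs, so 1033 - 0.6P = 594.4 + 0.25P; collecting terms, 438.6 = 0.85P and P* = 516.
From the demand curve, Q* = 1033 - 0.6(516) = 723.4.
After the shift, supply is Qs = 815.4 + 0.25P.
The new intersection has 217.6 = 0.85P, i.e. P = 256, Q = 879.4.
ΔQ = 879.4 - 723.4 = 156.

ΔQ = 156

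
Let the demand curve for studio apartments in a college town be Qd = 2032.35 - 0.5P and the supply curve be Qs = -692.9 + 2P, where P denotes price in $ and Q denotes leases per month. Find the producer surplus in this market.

Equating demand and supply, 2032.35 - 0.5P = -692.9 + 2P gives 2.5P = 2725.25, so P* = 1090.1.
Then Q* = 2032.35 - 0.5(1090.1) = 1487.3.
Supply choke price (Qs = 0): P = 346.45. Producer surplus = ½ × (1090.1 - 346.45) × 1487.3 = 553015.3225.

Producer surplus = 553015.3225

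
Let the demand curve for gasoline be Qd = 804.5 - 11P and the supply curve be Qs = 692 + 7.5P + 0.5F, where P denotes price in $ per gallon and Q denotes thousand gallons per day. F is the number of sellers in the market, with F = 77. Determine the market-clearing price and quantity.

With F = 77, supply is Qs = 730.5 + 7.5P.
At equilibrium Qd = Qs, so 804.5 - 11P = 730.5 + 7.5P; collecting terms, 74 = 18.5P and P* = 4.
Substitute back: Q* = 804.5 - 11(4) = 760.5.

P* = 4, Q* = 760.5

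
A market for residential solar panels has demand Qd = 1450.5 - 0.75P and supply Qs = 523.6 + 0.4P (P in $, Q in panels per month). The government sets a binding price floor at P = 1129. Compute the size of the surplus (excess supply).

Surplus = 371.45

With P fixed at 1129, quantity demanded is 603.75 and quantity supplied is 975.2.
Surplus = Qs - Qd = 975.2 - 603.75 = 371.45.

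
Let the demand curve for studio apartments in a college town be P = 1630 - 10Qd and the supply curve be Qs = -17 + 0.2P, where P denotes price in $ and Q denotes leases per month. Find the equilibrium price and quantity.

Rewriting in direct form: Qd = 163 - 0.1P.
Set Qd = Qs: 163 - 0.1P = -17 + 0.2P, so 180 = 0.3P and P* = 600.
Plugging P* into demand: Q* = 163 - 0.1(600) = 103.

P* = 600, Q* = 103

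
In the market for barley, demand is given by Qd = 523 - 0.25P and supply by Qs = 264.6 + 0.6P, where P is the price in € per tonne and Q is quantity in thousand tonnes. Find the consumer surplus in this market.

Consumer surplus = 399618

Set Qd = Qs: 523 - 0.25P = 264.6 + 0.6P, so 258.4 = 0.85P and P* = 304.
Then Q* = 523 - 0.25(304) = 447.
Demand choke price (Qd = 0): P = 523/0.25 = 2092. Consumer surplus = ½ × (2092 - 304) × 447 = 399618.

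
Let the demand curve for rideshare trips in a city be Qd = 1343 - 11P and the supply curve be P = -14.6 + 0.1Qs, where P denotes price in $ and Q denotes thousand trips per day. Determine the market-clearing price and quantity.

P* = 57, Q* = 716

Rewriting in direct form: Qs = 146 + 10P.
At equilibrium Qd = Qs, so 1343 - 11P = 146 + 10P; collecting terms, 1197 = 21P and P* = 57.
Substitute back: Q* = 1343 - 11(57) = 716.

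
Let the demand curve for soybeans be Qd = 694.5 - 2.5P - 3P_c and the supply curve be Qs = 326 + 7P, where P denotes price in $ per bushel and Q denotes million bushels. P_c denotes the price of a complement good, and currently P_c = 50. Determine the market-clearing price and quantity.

P* = 23, Q* = 487

With P_c = 50, demand is Qd = 544.5 - 2.5P.
Set Qd = Qs: 544.5 - 2.5P = 326 + 7P, so 218.5 = 9.5P and P* = 23.
From the demand curve, Q* = 544.5 - 2.5(23) = 487.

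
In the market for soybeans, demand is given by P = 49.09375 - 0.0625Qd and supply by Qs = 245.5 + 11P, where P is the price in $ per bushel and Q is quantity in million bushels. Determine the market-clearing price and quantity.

Inverting to quantity form: Qd = 785.5 - 16P.
Equating demand and supply, 785.5 - 16P = 245.5 + 11P gives 27P = 540, so P* = 20.
Plugging P* into demand: Q* = 785.5 - 16(20) = 465.5.

P* = 20, Q* = 465.5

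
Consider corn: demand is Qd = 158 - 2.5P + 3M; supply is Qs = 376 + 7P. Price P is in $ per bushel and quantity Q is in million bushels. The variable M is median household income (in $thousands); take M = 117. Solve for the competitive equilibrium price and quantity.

With M = 117, demand is Qd = 509 - 2.5P.
Equating demand and supply, 509 - 2.5P = 376 + 7P gives 9.5P = 133, so P* = 14.
Then Q* = 509 - 2.5(14) = 474.

P* = 14, Q* = 474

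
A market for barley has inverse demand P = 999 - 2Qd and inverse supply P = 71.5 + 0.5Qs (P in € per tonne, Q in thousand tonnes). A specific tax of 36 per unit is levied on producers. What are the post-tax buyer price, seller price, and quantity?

P_b = 285.8, P_s = 249.8, Q = 356.6

In direct form, Qd = 499.5 - 0.5P and Qs = -143 + 2P.
Producers keep P_s = P_b - 36 per unit, so supply in terms of the buyer price is Qs = -215 + 2P_b.
Set Qd = Qs: 499.5 - 0.5P_b = -215 + 2P_b, so 714.5 = 2.5P_b and P_b = 285.8.
Then P_s = 285.8 - 36 = 249.8 and Q = 499.5 - 0.5(285.8) = 356.6.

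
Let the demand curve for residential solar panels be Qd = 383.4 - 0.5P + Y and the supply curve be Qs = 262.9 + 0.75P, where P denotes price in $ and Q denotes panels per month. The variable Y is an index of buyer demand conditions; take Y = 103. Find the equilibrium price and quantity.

P* = 178.8, Q* = 397

With Y = 103, demand is Qd = 486.4 - 0.5P.
At equilibrium Qd = Qs, so 486.4 - 0.5P = 262.9 + 0.75P; collecting terms, 223.5 = 1.25P and P* = 178.8.
Plugging P* into demand: Q* = 486.4 - 0.5(178.8) = 397.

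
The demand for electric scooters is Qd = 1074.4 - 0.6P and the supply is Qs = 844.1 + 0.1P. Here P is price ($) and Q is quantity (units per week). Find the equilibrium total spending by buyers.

The market clears where 1074.4 - 0.6P = 844.1 + 0.1P. Rearranging, 0.7P = 230.3, hence P* = 329.
Substitute back: Q* = 1074.4 - 0.6(329) = 877.
Total spending by buyers = P* × Q* = 329 × 877 = 288533.

Total spending by buyers = 288533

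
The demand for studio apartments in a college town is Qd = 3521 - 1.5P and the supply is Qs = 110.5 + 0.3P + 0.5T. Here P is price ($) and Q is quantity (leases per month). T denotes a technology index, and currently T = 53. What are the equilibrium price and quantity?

With T = 53, supply is Qs = 137 + 0.3P.
Equating demand and supply, 3521 - 1.5P = 137 + 0.3P gives 1.8P = 3384, so P* = 1880.
From the demand curve, Q* = 3521 - 1.5(1880) = 701.

P* = 1880, Q* = 701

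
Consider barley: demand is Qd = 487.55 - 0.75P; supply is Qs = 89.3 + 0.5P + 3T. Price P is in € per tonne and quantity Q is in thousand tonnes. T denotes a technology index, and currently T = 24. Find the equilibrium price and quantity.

P* = 261, Q* = 291.8

With T = 24, supply is Qs = 161.3 + 0.5P.
Set Qd = Qs: 487.55 - 0.75P = 161.3 + 0.5P, so 326.25 = 1.25P and P* = 261.
From the demand curve, Q* = 487.55 - 0.75(261) = 291.8.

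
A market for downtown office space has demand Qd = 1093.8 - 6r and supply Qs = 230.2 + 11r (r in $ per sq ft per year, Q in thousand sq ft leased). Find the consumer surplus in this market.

At equilibrium Qd = Qs, so 1093.8 - 6r = 230.2 + 11r; collecting terms, 863.6 = 17r and r* = 50.8.
From the demand curve, Q* = 1093.8 - 6(50.8) = 789.
Demand choke price (Qd = 0): r = 1093.8/6 = 182.3. Consumer surplus = ½ × (182.3 - 50.8) × 789 = 51876.75.

Consumer surplus = 51876.75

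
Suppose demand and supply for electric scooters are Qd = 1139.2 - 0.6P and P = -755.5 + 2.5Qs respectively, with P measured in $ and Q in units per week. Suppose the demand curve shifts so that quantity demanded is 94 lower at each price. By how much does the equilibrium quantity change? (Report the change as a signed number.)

ΔQ = -37.6

Rewriting in direct form: Qs = 302.2 + 0.4P.
Set Qd = Qs: 1139.2 - 0.6P = 302.2 + 0.4P, so 837 = P and P* = 837.
From the demand curve, Q* = 1139.2 - 0.6(837) = 637.
After the shift, demand is Qd = 1045.2 - 0.6P.
Re-solving, P = 743 gives P = 743 and Q = 599.4.
ΔQ = 599.4 - 637 = -37.6.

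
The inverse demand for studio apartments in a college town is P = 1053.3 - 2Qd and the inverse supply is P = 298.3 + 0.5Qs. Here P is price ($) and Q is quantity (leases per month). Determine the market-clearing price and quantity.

Solving each curve for Q: Qd = 526.65 - 0.5P and Qs = -596.6 + 2P.
Set Qd = Qs: 526.65 - 0.5P = -596.6 + 2P, so 1123.25 = 2.5P and P* = 449.3.
Plugging P* into demand: Q* = 526.65 - 0.5(449.3) = 302.

P* = 449.3, Q* = 302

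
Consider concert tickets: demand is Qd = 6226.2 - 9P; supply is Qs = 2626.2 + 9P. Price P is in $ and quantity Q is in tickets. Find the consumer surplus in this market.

Consumer surplus = 1088402.58

The market clears where 6226.2 - 9P = 2626.2 + 9P. Rearranging, 18P = 3600, hence P* = 200.
From the demand curve, Q* = 6226.2 - 9(200) = 4426.2.
Demand choke price (Qd = 0): P = 6226.2/9 = 691.8. Consumer surplus = ½ × (691.8 - 200) × 4426.2 = 1088402.58.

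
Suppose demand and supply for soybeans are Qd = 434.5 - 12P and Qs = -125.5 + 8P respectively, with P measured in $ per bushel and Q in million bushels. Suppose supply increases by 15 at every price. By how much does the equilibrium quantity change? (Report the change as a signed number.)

ΔQ = 9

Equating demand and supply, 434.5 - 12P = -125.5 + 8P gives 20P = 560, so P* = 28.
Plugging P* into demand: Q* = 434.5 - 12(28) = 98.5.
After the shift, supply is Qs = -110.5 + 8P.
Re-solving, 20P = 545 gives P = 27.25 and Q = 107.5.
ΔQ = 107.5 - 98.5 = 9.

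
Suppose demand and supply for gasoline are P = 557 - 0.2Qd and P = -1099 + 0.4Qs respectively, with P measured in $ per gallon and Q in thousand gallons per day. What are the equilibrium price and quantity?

Inverting to quantity form: Qd = 2785 - 5P and Qs = 2747.5 + 2.5P.
Equating demand and supply, 2785 - 5P = 2747.5 + 2.5P gives 7.5P = 37.5, so P* = 5.
Plugging P* into demand: Q* = 2785 - 5(5) = 2760.

P* = 5, Q* = 2760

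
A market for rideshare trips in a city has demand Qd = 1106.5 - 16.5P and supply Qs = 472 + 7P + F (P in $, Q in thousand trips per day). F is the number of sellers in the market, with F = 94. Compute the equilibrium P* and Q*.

P* = 23, Q* = 727

With F = 94, supply is Qs = 566 + 7P.
Equating demand and supply, 1106.5 - 16.5P = 566 + 7P gives 23.5P = 540.5, so P* = 23.
From the demand curve, Q* = 1106.5 - 16.5(23) = 727.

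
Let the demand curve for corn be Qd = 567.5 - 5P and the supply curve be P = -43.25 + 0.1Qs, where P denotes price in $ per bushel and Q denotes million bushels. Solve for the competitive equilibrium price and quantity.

P* = 9, Q* = 522.5

Inverting to quantity form: Qs = 432.5 + 10P.
Set Qd = Qs: 567.5 - 5P = 432.5 + 10P, so 135 = 15P and P* = 9.
Substitute back: Q* = 567.5 - 5(9) = 522.5.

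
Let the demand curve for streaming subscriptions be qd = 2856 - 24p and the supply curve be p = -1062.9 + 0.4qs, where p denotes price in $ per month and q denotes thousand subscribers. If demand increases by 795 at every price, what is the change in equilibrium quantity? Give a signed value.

Δq = 75

Inverting to quantity form: qs = 2657.25 + 2.5p.
The market clears where 2856 - 24p = 2657.25 + 2.5p. Rearranging, 26.5p = 198.75, hence p* = 7.5.
From the demand curve, q* = 2856 - 24(7.5) = 2676.
After the shift, demand is qd = 3651 - 24p.
Re-solving, 26.5p = 993.75 gives p = 37.5 and q = 2751.
Δq = 2751 - 2676 = 75.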